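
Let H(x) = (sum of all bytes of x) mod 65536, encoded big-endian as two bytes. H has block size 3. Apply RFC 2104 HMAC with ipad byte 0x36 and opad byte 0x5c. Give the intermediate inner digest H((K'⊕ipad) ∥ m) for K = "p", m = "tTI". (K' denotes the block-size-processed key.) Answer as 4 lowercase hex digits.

Key "p" = 70 is 1 byte ≤ B = 3; zero-pad to 3 bytes: K' = 70 00 00.
K' ⊕ ipad = 46 36 36.
Inner input = 46 36 36 ∥ 74 54 49.
Inner hash: sum = 70+54+54+116+84+73 = 451 → 01 c3.

01c3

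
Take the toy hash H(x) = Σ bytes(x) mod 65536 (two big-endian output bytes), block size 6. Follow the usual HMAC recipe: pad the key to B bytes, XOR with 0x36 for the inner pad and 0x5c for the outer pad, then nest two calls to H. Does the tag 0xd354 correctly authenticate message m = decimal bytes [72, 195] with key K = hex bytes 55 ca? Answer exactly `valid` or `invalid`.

Key hex bytes 55 ca is 2 bytes ≤ B = 6; zero-pad to 6 bytes: K' = 55 ca 00 00 00 00.
K' ⊕ ipad = 63 fc 36 36 36 36; K' ⊕ opad = 09 96 5c 5c 5c 5c.
Inner hash: sum = 99+252+54+54+54+54+72+195 = 834 → 03 42.
Outer hash (recomputed tag): sum = 9+150+92+92+92+92+3+66 = 596 → 02 54.
Recomputed tag = 0254; claimed = d354 → mismatch.

invalid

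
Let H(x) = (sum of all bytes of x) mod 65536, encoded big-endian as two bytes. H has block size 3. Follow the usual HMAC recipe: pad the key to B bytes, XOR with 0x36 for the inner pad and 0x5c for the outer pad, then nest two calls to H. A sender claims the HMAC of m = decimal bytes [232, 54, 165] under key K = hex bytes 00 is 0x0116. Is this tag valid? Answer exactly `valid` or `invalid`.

invalid

Key hex bytes 00 is 1 byte ≤ B = 3; zero-pad to 3 bytes: K' = 00 00 00.
K' ⊕ ipad = 36 36 36; K' ⊕ opad = 5c 5c 5c.
Inner hash: sum = 54+54+54+232+54+165 = 613 → 02 65.
Outer hash (recomputed tag): sum = 92+92+92+2+101 = 379 → 01 7b.
Recomputed tag = 017b; claimed = 0116 → mismatch.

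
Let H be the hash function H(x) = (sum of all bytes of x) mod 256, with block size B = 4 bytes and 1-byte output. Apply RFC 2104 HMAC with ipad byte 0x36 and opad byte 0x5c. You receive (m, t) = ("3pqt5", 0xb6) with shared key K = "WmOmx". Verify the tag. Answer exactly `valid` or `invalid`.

Key "WmOmx" = 57 6d 4f 6d 78 is 5 bytes > B = 4, so hash it first: H(key) = f8, then zero-pad to 4 bytes: K' = f8 00 00 00.
K' ⊕ ipad = ce 36 36 36; K' ⊕ opad = a4 5c 5c 5c.
Inner hash: sum = 206+54+54+54+51+112+113+116+53 = 813; mod 256 = 45 → 2d.
Outer hash (recomputed tag): sum = 164+92+92+92+45 = 485; mod 256 = 229 → e5.
Recomputed tag = e5; claimed = b6 → mismatch.

invalid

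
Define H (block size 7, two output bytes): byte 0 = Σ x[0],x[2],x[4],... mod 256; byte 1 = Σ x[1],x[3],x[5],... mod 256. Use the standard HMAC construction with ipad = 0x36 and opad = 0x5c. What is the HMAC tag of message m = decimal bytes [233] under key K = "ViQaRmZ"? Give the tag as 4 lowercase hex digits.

Key "ViQaRmZ" = 56 69 51 61 52 6d 5a is exactly B = 7 bytes: K' = 56 69 51 61 52 6d 5a.
K' ⊕ ipad = 60 5f 67 57 64 5b 6c.  K' ⊕ opad = 0a 35 0d 3d 0e 31 06.
Inner input = (K'⊕ipad) ∥ m = 60 5f 67 57 64 5b 6c ∥ e9.
Inner hash: even-index sum = 407 mod 256 = 151; odd-index sum = 506 mod 256 = 250 → 97 fa.
Outer input = (K'⊕opad) ∥ inner = 0a 35 0d 3d 0e 31 06 ∥ 97 fa.
Outer hash (tag): even-index sum = 293 mod 256 = 37; odd-index sum = 314 mod 256 = 58 → 25 3a.

253a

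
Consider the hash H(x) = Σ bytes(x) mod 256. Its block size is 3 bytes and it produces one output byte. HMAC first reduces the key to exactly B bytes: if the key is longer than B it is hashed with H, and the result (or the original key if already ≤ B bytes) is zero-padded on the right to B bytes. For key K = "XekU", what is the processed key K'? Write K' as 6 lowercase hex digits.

|K| = 4 > B = 3, so first hash the key.
H(K): sum = 88+101+107+85 = 381; mod 256 = 125 → 7d.
Zero-pad H(K) = 7d to 3 bytes: K' = 7d 00 00.

7d0000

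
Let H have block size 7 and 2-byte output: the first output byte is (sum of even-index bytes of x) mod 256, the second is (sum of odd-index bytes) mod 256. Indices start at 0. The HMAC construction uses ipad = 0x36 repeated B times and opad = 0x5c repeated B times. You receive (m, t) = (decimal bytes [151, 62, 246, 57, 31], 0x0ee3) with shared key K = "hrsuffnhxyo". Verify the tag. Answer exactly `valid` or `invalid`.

Key "hrsuffnhxyo" = 68 72 73 75 66 66 6e 68 78 79 6f is 11 bytes > B = 7, so hash it first: H(key) = 96 2e, then zero-pad to 7 bytes: K' = 96 2e 00 00 00 00 00.
K' ⊕ ipad = a0 18 36 36 36 36 36; K' ⊕ opad = ca 72 5c 5c 5c 5c 5c.
Inner hash: even-index sum = 441 mod 256 = 185; odd-index sum = 560 mod 256 = 48 → b9 30.
Outer hash (recomputed tag): even-index sum = 526 mod 256 = 14; odd-index sum = 483 mod 256 = 227 → 0e e3.
Recomputed tag = 0ee3; claimed = 0ee3 → match.

valid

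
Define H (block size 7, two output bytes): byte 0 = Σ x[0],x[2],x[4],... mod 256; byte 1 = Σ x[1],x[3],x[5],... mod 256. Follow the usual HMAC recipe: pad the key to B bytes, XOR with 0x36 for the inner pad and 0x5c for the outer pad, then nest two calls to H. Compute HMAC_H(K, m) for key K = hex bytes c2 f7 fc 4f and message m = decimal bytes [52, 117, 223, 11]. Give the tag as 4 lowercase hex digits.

Key hex bytes c2 f7 fc 4f is 4 bytes ≤ B = 7; zero-pad to 7 bytes: K' = c2 f7 fc 4f 00 00 00.
K' ⊕ ipad = f4 c1 ca 79 36 36 36.  K' ⊕ opad = 9e ab a0 13 5c 5c 5c.
Inner input = (K'⊕ipad) ∥ m = f4 c1 ca 79 36 36 36 ∥ 34 75 df 0b.
Inner hash: even-index sum = 682 mod 256 = 170; odd-index sum = 643 mod 256 = 131 → aa 83.
Outer input = (K'⊕opad) ∥ inner = 9e ab a0 13 5c 5c 5c ∥ aa 83.
Outer hash (tag): even-index sum = 633 mod 256 = 121; odd-index sum = 452 mod 256 = 196 → 79 c4.

79c4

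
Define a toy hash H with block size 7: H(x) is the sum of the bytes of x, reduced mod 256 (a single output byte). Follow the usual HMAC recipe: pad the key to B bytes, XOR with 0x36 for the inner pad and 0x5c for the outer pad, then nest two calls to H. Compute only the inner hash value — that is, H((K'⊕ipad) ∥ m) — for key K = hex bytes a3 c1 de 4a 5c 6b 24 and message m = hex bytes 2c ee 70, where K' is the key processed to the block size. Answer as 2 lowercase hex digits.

53

Key hex bytes a3 c1 de 4a 5c 6b 24 is exactly B = 7 bytes: K' = a3 c1 de 4a 5c 6b 24.
K' ⊕ ipad = 95 f7 e8 7c 6a 5d 12.
Inner input = 95 f7 e8 7c 6a 5d 12 ∥ 2c ee 70.
Inner hash: sum = 149+247+232+124+106+93+18+44+238+112 = 1363; mod 256 = 83 → 53.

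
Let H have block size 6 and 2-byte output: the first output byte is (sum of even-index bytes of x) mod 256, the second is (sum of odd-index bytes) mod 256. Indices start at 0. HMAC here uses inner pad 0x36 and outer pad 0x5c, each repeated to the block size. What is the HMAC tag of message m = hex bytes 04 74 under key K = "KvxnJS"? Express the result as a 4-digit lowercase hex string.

9cdc

Key "KvxnJS" = 4b 76 78 6e 4a 53 is exactly B = 6 bytes: K' = 4b 76 78 6e 4a 53.
K' ⊕ ipad = 7d 40 4e 58 7c 65.  K' ⊕ opad = 17 2a 24 32 16 0f.
Inner input = (K'⊕ipad) ∥ m = 7d 40 4e 58 7c 65 ∥ 04 74.
Inner hash: even-index sum = 331 mod 256 = 75; odd-index sum = 369 mod 256 = 113 → 4b 71.
Outer input = (K'⊕opad) ∥ inner = 17 2a 24 32 16 0f ∥ 4b 71.
Outer hash (tag): even-index sum = 156 mod 256 = 156; odd-index sum = 220 mod 256 = 220 → 9c dc.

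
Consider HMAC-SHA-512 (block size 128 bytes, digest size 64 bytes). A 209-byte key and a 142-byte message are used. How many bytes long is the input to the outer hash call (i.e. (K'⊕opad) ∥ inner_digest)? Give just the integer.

Key is 209 > 128 bytes, so it is hashed to 64 bytes then zero-padded to 128: |K'| = 128.
Outer input = (K'⊕opad) ∥ H(inner) → 128 + 64 = 192 bytes.

192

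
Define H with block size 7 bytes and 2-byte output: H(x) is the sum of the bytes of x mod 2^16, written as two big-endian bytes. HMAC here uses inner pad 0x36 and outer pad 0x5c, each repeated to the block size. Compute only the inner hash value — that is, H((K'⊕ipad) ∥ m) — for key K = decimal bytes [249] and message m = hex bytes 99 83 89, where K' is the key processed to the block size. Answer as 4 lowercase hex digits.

03b8

Key decimal bytes [249] = f9 is 1 byte ≤ B = 7; zero-pad to 7 bytes: K' = f9 00 00 00 00 00 00.
K' ⊕ ipad = cf 36 36 36 36 36 36.
Inner input = cf 36 36 36 36 36 36 ∥ 99 83 89.
Inner hash: sum = 207+54+54+54+54+54+54+153+131+137 = 952 → 03 b8.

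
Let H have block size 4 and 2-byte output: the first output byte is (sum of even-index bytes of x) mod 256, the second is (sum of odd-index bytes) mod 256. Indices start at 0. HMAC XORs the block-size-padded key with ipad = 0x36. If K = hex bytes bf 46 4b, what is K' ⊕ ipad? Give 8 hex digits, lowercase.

89707d36

Key hex bytes bf 46 4b is 3 bytes ≤ B = 4; zero-pad to 4 bytes: K' = bf 46 4b 00.
XOR each byte with 0x36: bf⊕36=89, 46⊕36=70, 4b⊕36=7d, 00⊕36=36.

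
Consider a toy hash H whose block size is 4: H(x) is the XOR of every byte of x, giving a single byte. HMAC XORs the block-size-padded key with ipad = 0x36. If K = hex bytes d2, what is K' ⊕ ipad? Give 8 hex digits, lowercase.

Key hex bytes d2 is 1 byte ≤ B = 4; zero-pad to 4 bytes: K' = d2 00 00 00.
XOR each byte with 0x36: d2⊕36=e4, 00⊕36=36, 00⊕36=36, 00⊕36=36.

e4363636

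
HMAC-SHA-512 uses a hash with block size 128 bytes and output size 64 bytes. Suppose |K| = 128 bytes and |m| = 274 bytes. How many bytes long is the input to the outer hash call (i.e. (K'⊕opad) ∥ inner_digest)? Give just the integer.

Key is 128 ≤ 128 bytes, zero-padded: |K'| = 128.
Outer input = (K'⊕opad) ∥ H(inner) → 128 + 64 = 192 bytes.

192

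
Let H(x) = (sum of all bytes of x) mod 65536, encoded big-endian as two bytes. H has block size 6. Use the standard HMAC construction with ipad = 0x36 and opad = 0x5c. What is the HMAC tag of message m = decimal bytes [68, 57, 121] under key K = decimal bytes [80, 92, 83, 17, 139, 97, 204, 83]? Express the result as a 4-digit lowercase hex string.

Key decimal bytes [80, 92, 83, 17, 139, 97, 204, 83] = 50 5c 53 11 8b 61 cc 53 is 8 bytes > B = 6, so hash it first: H(key) = 03 1b, then zero-pad to 6 bytes: K' = 03 1b 00 00 00 00.
K' ⊕ ipad = 35 2d 36 36 36 36.  K' ⊕ opad = 5f 47 5c 5c 5c 5c.
Inner input = (K'⊕ipad) ∥ m = 35 2d 36 36 36 36 ∥ 44 39 79.
Inner hash: sum = 53+45+54+54+54+54+68+57+121 = 560 → 02 30.
Outer input = (K'⊕opad) ∥ inner = 5f 47 5c 5c 5c 5c ∥ 02 30.
Outer hash (tag): sum = 95+71+92+92+92+92+2+48 = 584 → 02 48.

0248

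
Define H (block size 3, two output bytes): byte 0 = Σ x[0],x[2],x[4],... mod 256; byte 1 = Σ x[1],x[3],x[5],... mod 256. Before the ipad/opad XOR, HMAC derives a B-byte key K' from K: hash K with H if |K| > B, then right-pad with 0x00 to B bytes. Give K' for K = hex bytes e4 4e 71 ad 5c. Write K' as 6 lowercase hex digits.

b1fb00

|K| = 5 > B = 3, so first hash the key.
H(K): even-index sum = 433 mod 256 = 177; odd-index sum = 251 mod 256 = 251 → b1 fb.
Zero-pad H(K) = b1 fb to 3 bytes: K' = b1 fb 00.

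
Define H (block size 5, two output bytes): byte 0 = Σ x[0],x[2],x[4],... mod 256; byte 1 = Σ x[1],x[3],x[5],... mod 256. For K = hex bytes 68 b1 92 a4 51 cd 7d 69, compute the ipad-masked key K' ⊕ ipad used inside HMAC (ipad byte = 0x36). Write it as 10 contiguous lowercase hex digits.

febd363636

Key hex bytes 68 b1 92 a4 51 cd 7d 69 is 8 bytes > B = 5, so hash it first: H(key) = c8 8b, then zero-pad to 5 bytes: K' = c8 8b 00 00 00.
XOR each byte with 0x36: c8⊕36=fe, 8b⊕36=bd, 00⊕36=36, 00⊕36=36, 00⊕36=36.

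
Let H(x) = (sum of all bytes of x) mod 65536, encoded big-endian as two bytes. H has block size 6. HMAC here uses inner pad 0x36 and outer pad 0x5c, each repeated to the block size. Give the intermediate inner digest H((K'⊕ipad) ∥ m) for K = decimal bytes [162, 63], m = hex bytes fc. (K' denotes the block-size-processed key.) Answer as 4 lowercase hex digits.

0271

Key decimal bytes [162, 63] = a2 3f is 2 bytes ≤ B = 6; zero-pad to 6 bytes: K' = a2 3f 00 00 00 00.
K' ⊕ ipad = 94 09 36 36 36 36.
Inner input = 94 09 36 36 36 36 ∥ fc.
Inner hash: sum = 148+9+54+54+54+54+252 = 625 → 02 71.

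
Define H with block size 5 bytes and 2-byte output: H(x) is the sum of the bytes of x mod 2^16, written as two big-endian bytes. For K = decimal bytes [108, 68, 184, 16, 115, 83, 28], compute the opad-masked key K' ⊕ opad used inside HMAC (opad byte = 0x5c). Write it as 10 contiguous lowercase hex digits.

5e065c5c5c

Key decimal bytes [108, 68, 184, 16, 115, 83, 28] = 6c 44 b8 10 73 53 1c is 7 bytes > B = 5, so hash it first: H(key) = 02 5a, then zero-pad to 5 bytes: K' = 02 5a 00 00 00.
XOR each byte with 0x5c: 02⊕5c=5e, 5a⊕5c=06, 00⊕5c=5c, 00⊕5c=5c, 00⊕5c=5c.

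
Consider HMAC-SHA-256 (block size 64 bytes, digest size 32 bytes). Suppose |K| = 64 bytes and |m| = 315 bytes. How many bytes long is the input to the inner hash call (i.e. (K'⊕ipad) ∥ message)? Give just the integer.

379

Key is 64 ≤ 64 bytes, zero-padded: |K'| = 64.
Inner input = (K'⊕ipad) ∥ m → 64 + 315 = 379 bytes.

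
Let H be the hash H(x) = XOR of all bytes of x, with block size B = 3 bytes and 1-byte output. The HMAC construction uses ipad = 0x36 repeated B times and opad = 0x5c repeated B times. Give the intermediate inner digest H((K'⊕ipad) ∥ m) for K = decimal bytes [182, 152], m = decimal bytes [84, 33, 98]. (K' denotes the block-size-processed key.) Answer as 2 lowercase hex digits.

0f

Key decimal bytes [182, 152] = b6 98 is 2 bytes ≤ B = 3; zero-pad to 3 bytes: K' = b6 98 00.
K' ⊕ ipad = 80 ae 36.
Inner input = 80 ae 36 ∥ 54 21 62.
Inner hash: XOR 80⊕ae⊕36⊕54⊕21⊕62 = 0f.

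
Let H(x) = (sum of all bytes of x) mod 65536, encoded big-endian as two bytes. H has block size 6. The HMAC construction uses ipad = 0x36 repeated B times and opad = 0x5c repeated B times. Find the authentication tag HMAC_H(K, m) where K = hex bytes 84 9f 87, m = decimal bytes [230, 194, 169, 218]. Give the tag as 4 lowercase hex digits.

0468

Key hex bytes 84 9f 87 is 3 bytes ≤ B = 6; zero-pad to 6 bytes: K' = 84 9f 87 00 00 00.
K' ⊕ ipad = b2 a9 b1 36 36 36.  K' ⊕ opad = d8 c3 db 5c 5c 5c.
Inner input = (K'⊕ipad) ∥ m = b2 a9 b1 36 36 36 ∥ e6 c2 a9 da.
Inner hash: sum = 178+169+177+54+54+54+230+194+169+218 = 1497 → 05 d9.
Outer input = (K'⊕opad) ∥ inner = d8 c3 db 5c 5c 5c ∥ 05 d9.
Outer hash (tag): sum = 216+195+219+92+92+92+5+217 = 1128 → 04 68.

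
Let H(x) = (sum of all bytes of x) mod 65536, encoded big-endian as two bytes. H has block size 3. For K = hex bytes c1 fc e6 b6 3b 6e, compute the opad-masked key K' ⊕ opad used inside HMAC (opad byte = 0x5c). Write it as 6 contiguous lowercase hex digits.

Key hex bytes c1 fc e6 b6 3b 6e is 6 bytes > B = 3, so hash it first: H(key) = 04 02, then zero-pad to 3 bytes: K' = 04 02 00.
XOR each byte with 0x5c: 04⊕5c=58, 02⊕5c=5e, 00⊕5c=5c.

585e5c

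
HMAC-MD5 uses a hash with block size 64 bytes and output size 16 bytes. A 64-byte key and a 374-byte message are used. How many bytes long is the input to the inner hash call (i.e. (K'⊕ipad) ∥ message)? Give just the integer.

Key is 64 ≤ 64 bytes, zero-padded: |K'| = 64.
Inner input = (K'⊕ipad) ∥ m → 64 + 374 = 438 bytes.

438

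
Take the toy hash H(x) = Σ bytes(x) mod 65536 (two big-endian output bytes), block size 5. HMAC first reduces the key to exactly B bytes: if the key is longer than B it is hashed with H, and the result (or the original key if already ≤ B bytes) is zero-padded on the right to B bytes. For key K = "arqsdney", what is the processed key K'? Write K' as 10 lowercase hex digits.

0367000000

|K| = 8 > B = 5, so first hash the key.
H(K): sum = 97+114+113+115+100+110+101+121 = 871 → 03 67.
Zero-pad H(K) = 03 67 to 5 bytes: K' = 03 67 00 00 00.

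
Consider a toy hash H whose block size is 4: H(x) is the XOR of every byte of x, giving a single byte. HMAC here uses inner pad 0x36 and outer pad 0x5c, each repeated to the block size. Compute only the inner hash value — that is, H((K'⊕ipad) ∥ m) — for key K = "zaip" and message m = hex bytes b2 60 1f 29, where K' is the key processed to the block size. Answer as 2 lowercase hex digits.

Key "zaip" = 7a 61 69 70 is exactly B = 4 bytes: K' = 7a 61 69 70.
K' ⊕ ipad = 4c 57 5f 46.
Inner input = 4c 57 5f 46 ∥ b2 60 1f 29.
Inner hash: XOR 4c⊕57⊕5f⊕46⊕b2⊕60⊕1f⊕29 = e6.

e6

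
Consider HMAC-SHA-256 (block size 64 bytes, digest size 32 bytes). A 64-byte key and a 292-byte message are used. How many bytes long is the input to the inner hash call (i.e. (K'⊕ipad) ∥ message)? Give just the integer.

356

Key is 64 ≤ 64 bytes, zero-padded: |K'| = 64.
Inner input = (K'⊕ipad) ∥ m → 64 + 292 = 356 bytes.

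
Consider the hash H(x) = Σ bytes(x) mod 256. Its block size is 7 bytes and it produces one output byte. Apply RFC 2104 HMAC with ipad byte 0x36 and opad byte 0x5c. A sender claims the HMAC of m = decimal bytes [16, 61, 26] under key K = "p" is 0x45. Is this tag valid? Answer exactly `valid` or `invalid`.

valid

Key "p" = 70 is 1 byte ≤ B = 7; zero-pad to 7 bytes: K' = 70 00 00 00 00 00 00.
K' ⊕ ipad = 46 36 36 36 36 36 36; K' ⊕ opad = 2c 5c 5c 5c 5c 5c 5c.
Inner hash: sum = 70+54+54+54+54+54+54+16+61+26 = 497; mod 256 = 241 → f1.
Outer hash (recomputed tag): sum = 44+92+92+92+92+92+92+241 = 837; mod 256 = 69 → 45.
Recomputed tag = 45; claimed = 45 → match.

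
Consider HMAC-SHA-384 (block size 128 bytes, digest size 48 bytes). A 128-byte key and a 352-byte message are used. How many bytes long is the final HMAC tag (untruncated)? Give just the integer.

48

The tag is one SHA-384 digest: 48 bytes.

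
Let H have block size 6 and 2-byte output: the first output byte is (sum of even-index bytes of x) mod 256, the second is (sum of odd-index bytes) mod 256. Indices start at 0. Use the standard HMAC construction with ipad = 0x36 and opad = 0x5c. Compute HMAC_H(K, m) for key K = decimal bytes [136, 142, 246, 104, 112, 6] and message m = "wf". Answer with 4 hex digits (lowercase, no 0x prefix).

e50c

Key decimal bytes [136, 142, 246, 104, 112, 6] = 88 8e f6 68 70 06 is exactly B = 6 bytes: K' = 88 8e f6 68 70 06.
K' ⊕ ipad = be b8 c0 5e 46 30.  K' ⊕ opad = d4 d2 aa 34 2c 5a.
Inner input = (K'⊕ipad) ∥ m = be b8 c0 5e 46 30 ∥ 77 66.
Inner hash: even-index sum = 571 mod 256 = 59; odd-index sum = 428 mod 256 = 172 → 3b ac.
Outer input = (K'⊕opad) ∥ inner = d4 d2 aa 34 2c 5a ∥ 3b ac.
Outer hash (tag): even-index sum = 485 mod 256 = 229; odd-index sum = 524 mod 256 = 12 → e5 0c.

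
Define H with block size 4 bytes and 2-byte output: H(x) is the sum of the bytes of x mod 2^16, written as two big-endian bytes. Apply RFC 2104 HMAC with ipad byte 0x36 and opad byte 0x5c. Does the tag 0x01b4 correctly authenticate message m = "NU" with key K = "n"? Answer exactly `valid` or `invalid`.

Key "n" = 6e is 1 byte ≤ B = 4; zero-pad to 4 bytes: K' = 6e 00 00 00.
K' ⊕ ipad = 58 36 36 36; K' ⊕ opad = 32 5c 5c 5c.
Inner hash: sum = 88+54+54+54+78+85 = 413 → 01 9d.
Outer hash (recomputed tag): sum = 50+92+92+92+1+157 = 484 → 01 e4.
Recomputed tag = 01e4; claimed = 01b4 → mismatch.

invalid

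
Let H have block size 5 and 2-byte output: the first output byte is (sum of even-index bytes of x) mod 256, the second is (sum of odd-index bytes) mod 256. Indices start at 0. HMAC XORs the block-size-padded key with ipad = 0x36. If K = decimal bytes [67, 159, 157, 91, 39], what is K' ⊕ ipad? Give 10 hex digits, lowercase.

75a9ab6d11

Key decimal bytes [67, 159, 157, 91, 39] = 43 9f 9d 5b 27 is exactly B = 5 bytes: K' = 43 9f 9d 5b 27.
XOR each byte with 0x36: 43⊕36=75, 9f⊕36=a9, 9d⊕36=ab, 5b⊕36=6d, 27⊕36=11.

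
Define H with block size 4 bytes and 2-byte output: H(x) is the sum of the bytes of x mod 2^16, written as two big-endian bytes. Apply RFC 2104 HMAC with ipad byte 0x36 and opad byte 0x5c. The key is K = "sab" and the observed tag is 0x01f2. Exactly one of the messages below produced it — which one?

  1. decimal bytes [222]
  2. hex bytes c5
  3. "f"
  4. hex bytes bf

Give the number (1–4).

Key "sab" = 73 61 62 is 3 bytes ≤ B = 4; zero-pad to 4 bytes: K' = 73 61 62 00.
K' ⊕ ipad = 45 57 54 36; K' ⊕ opad = 2f 3d 3e 5c.
m1: inner = H(45 57 54 36 de) = 02 04; tag = H(2f 3d 3e 5c 02 04) = 010c
m2: inner = H(45 57 54 36 c5) = 01 eb; tag = H(2f 3d 3e 5c 01 eb) = 01f2 ← matches
m3: inner = H(45 57 54 36 66) = 01 8c; tag = H(2f 3d 3e 5c 01 8c) = 0193
m4: inner = H(45 57 54 36 bf) = 01 e5; tag = H(2f 3d 3e 5c 01 e5) = 01ec

2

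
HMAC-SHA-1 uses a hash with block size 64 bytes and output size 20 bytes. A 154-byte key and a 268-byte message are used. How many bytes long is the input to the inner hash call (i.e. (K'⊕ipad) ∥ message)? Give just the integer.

332

Key is 154 > 64 bytes, so it is hashed to 20 bytes then zero-padded to 64: |K'| = 64.
Inner input = (K'⊕ipad) ∥ m → 64 + 268 = 332 bytes.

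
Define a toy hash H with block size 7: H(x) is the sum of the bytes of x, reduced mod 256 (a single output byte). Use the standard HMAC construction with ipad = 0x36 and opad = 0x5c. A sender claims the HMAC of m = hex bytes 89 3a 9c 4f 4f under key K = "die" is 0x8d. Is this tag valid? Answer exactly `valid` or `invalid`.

invalid

Key "die" = 64 69 65 is 3 bytes ≤ B = 7; zero-pad to 7 bytes: K' = 64 69 65 00 00 00 00.
K' ⊕ ipad = 52 5f 53 36 36 36 36; K' ⊕ opad = 38 35 39 5c 5c 5c 5c.
Inner hash: sum = 82+95+83+54+54+54+54+137+58+156+79+79 = 985; mod 256 = 217 → d9.
Outer hash (recomputed tag): sum = 56+53+57+92+92+92+92+217 = 751; mod 256 = 239 → ef.
Recomputed tag = ef; claimed = 8d → mismatch.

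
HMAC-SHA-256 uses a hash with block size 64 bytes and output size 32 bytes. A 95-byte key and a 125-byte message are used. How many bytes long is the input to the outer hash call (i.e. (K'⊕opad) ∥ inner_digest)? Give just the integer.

96

Key is 95 > 64 bytes, so it is hashed to 32 bytes then zero-padded to 64: |K'| = 64.
Outer input = (K'⊕opad) ∥ H(inner) → 64 + 32 = 96 bytes.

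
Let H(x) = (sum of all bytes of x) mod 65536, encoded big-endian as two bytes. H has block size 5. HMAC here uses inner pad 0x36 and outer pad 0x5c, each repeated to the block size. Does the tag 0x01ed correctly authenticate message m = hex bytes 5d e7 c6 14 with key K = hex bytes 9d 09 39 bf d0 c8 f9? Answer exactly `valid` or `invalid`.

valid

Key hex bytes 9d 09 39 bf d0 c8 f9 is 7 bytes > B = 5, so hash it first: H(key) = 04 2f, then zero-pad to 5 bytes: K' = 04 2f 00 00 00.
K' ⊕ ipad = 32 19 36 36 36; K' ⊕ opad = 58 73 5c 5c 5c.
Inner hash: sum = 50+25+54+54+54+93+231+198+20 = 779 → 03 0b.
Outer hash (recomputed tag): sum = 88+115+92+92+92+3+11 = 493 → 01 ed.
Recomputed tag = 01ed; claimed = 01ed → match.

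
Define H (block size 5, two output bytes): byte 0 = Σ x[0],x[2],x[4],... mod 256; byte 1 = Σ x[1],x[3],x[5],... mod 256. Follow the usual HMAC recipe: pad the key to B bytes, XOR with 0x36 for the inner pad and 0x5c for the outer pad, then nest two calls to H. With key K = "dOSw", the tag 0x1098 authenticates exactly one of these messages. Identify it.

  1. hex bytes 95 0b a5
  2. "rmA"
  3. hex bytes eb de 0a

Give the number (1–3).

Key "dOSw" = 64 4f 53 77 is 4 bytes ≤ B = 5; zero-pad to 5 bytes: K' = 64 4f 53 77 00.
K' ⊕ ipad = 52 79 65 41 36; K' ⊕ opad = 38 13 0f 2b 5c.
m1: inner = H(52 79 65 41 36 95 0b a5) = f8 f4; tag = H(38 13 0f 2b 5c f8 f4) = 9736
m2: inner = H(52 79 65 41 36 72 6d 41) = 5a 6d; tag = H(38 13 0f 2b 5c 5a 6d) = 1098 ← matches
m3: inner = H(52 79 65 41 36 eb de 0a) = cb af; tag = H(38 13 0f 2b 5c cb af) = 5209

2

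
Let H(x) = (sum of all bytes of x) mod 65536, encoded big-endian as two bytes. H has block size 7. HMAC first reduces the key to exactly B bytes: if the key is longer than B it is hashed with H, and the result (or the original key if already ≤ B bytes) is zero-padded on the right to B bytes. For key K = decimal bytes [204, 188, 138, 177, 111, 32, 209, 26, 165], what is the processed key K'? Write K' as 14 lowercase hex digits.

|K| = 9 > B = 7, so first hash the key.
H(K): sum = 204+188+138+177+111+32+209+26+165 = 1250 → 04 e2.
Zero-pad H(K) = 04 e2 to 7 bytes: K' = 04 e2 00 00 00 00 00.

04e20000000000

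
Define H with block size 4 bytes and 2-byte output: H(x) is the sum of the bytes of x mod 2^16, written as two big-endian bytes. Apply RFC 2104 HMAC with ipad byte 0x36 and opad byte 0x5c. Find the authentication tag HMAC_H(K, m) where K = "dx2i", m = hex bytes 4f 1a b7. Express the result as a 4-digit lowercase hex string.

Key "dx2i" = 64 78 32 69 is exactly B = 4 bytes: K' = 64 78 32 69.
K' ⊕ ipad = 52 4e 04 5f.  K' ⊕ opad = 38 24 6e 35.
Inner input = (K'⊕ipad) ∥ m = 52 4e 04 5f ∥ 4f 1a b7.
Inner hash: sum = 82+78+4+95+79+26+183 = 547 → 02 23.
Outer input = (K'⊕opad) ∥ inner = 38 24 6e 35 ∥ 02 23.
Outer hash (tag): sum = 56+36+110+53+2+35 = 292 → 01 24.

0124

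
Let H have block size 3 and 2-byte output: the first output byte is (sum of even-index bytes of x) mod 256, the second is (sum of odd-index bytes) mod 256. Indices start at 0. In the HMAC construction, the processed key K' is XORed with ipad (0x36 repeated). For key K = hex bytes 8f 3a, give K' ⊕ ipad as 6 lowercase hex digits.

b90c36

Key hex bytes 8f 3a is 2 bytes ≤ B = 3; zero-pad to 3 bytes: K' = 8f 3a 00.
XOR each byte with 0x36: 8f⊕36=b9, 3a⊕36=0c, 00⊕36=36.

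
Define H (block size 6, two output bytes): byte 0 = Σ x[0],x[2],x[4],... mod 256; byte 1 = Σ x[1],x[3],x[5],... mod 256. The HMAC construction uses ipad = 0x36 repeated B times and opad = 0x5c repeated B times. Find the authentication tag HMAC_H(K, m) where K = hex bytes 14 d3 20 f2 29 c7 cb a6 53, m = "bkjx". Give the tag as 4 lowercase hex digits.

Key hex bytes 14 d3 20 f2 29 c7 cb a6 53 is 9 bytes > B = 6, so hash it first: H(key) = 7b 32, then zero-pad to 6 bytes: K' = 7b 32 00 00 00 00.
K' ⊕ ipad = 4d 04 36 36 36 36.  K' ⊕ opad = 27 6e 5c 5c 5c 5c.
Inner input = (K'⊕ipad) ∥ m = 4d 04 36 36 36 36 ∥ 62 6b 6a 78.
Inner hash: even-index sum = 389 mod 256 = 133; odd-index sum = 339 mod 256 = 83 → 85 53.
Outer input = (K'⊕opad) ∥ inner = 27 6e 5c 5c 5c 5c ∥ 85 53.
Outer hash (tag): even-index sum = 356 mod 256 = 100; odd-index sum = 377 mod 256 = 121 → 64 79.

6479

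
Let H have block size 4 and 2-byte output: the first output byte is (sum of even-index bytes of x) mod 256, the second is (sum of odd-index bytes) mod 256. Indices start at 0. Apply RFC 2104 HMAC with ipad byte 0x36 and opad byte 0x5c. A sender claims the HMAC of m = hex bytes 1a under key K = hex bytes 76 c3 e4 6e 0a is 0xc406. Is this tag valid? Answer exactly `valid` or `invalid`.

Key hex bytes 76 c3 e4 6e 0a is 5 bytes > B = 4, so hash it first: H(key) = 64 31, then zero-pad to 4 bytes: K' = 64 31 00 00.
K' ⊕ ipad = 52 07 36 36; K' ⊕ opad = 38 6d 5c 5c.
Inner hash: even-index sum = 162 mod 256 = 162; odd-index sum = 61 mod 256 = 61 → a2 3d.
Outer hash (recomputed tag): even-index sum = 310 mod 256 = 54; odd-index sum = 262 mod 256 = 6 → 36 06.
Recomputed tag = 3606; claimed = c406 → mismatch.

invalid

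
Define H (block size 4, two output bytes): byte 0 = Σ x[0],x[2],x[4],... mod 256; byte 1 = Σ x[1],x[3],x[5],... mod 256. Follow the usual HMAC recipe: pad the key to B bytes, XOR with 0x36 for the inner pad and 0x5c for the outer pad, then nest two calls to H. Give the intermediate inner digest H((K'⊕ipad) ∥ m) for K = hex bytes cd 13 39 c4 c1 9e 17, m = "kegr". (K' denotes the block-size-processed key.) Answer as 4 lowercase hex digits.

f050

Key hex bytes cd 13 39 c4 c1 9e 17 is 7 bytes > B = 4, so hash it first: H(key) = de 75, then zero-pad to 4 bytes: K' = de 75 00 00.
K' ⊕ ipad = e8 43 36 36.
Inner input = e8 43 36 36 ∥ 6b 65 67 72.
Inner hash: even-index sum = 496 mod 256 = 240; odd-index sum = 336 mod 256 = 80 → f0 50.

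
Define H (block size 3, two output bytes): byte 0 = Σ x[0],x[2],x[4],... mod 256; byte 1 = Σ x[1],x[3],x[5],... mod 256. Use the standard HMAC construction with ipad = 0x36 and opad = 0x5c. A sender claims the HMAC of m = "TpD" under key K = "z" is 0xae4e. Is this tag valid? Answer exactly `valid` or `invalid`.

invalid

Key "z" = 7a is 1 byte ≤ B = 3; zero-pad to 3 bytes: K' = 7a 00 00.
K' ⊕ ipad = 4c 36 36; K' ⊕ opad = 26 5c 5c.
Inner hash: even-index sum = 242 mod 256 = 242; odd-index sum = 206 mod 256 = 206 → f2 ce.
Outer hash (recomputed tag): even-index sum = 336 mod 256 = 80; odd-index sum = 334 mod 256 = 78 → 50 4e.
Recomputed tag = 504e; claimed = ae4e → mismatch.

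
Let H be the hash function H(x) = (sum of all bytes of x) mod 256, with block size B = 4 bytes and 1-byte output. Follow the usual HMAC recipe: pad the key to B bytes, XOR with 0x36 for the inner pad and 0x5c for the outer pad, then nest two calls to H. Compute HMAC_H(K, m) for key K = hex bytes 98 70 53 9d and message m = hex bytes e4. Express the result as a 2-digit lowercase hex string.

Key hex bytes 98 70 53 9d is exactly B = 4 bytes: K' = 98 70 53 9d.
K' ⊕ ipad = ae 46 65 ab.  K' ⊕ opad = c4 2c 0f c1.
Inner input = (K'⊕ipad) ∥ m = ae 46 65 ab ∥ e4.
Inner hash: sum = 174+70+101+171+228 = 744; mod 256 = 232 → e8.
Outer input = (K'⊕opad) ∥ inner = c4 2c 0f c1 ∥ e8.
Outer hash (tag): sum = 196+44+15+193+232 = 680; mod 256 = 168 → a8.

a8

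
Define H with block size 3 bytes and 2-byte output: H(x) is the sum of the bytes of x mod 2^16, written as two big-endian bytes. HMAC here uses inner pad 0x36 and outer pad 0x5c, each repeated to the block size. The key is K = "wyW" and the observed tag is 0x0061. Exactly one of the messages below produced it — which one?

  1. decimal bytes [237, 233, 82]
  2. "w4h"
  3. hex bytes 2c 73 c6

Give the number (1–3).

2

Key "wyW" = 77 79 57 is exactly B = 3 bytes: K' = 77 79 57.
K' ⊕ ipad = 41 4f 61; K' ⊕ opad = 2b 25 0b.
m1: inner = H(41 4f 61 ed e9 52) = 03 19; tag = H(2b 25 0b 03 19) = 0077
m2: inner = H(41 4f 61 77 34 68) = 02 04; tag = H(2b 25 0b 02 04) = 0061 ← matches
m3: inner = H(41 4f 61 2c 73 c6) = 02 56; tag = H(2b 25 0b 02 56) = 00b3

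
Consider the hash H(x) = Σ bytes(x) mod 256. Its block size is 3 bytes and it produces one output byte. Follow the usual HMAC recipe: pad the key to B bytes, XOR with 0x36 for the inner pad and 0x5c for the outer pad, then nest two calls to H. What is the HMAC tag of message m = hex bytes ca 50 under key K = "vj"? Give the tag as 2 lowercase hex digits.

a8

Key "vj" = 76 6a is 2 bytes ≤ B = 3; zero-pad to 3 bytes: K' = 76 6a 00.
K' ⊕ ipad = 40 5c 36.  K' ⊕ opad = 2a 36 5c.
Inner input = (K'⊕ipad) ∥ m = 40 5c 36 ∥ ca 50.
Inner hash: sum = 64+92+54+202+80 = 492; mod 256 = 236 → ec.
Outer input = (K'⊕opad) ∥ inner = 2a 36 5c ∥ ec.
Outer hash (tag): sum = 42+54+92+236 = 424; mod 256 = 168 → a8.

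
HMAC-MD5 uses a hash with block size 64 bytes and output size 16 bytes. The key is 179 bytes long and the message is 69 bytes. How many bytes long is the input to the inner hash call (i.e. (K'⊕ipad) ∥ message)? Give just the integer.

Key is 179 > 64 bytes, so it is hashed to 16 bytes then zero-padded to 64: |K'| = 64.
Inner input = (K'⊕ipad) ∥ m → 64 + 69 = 133 bytes.

133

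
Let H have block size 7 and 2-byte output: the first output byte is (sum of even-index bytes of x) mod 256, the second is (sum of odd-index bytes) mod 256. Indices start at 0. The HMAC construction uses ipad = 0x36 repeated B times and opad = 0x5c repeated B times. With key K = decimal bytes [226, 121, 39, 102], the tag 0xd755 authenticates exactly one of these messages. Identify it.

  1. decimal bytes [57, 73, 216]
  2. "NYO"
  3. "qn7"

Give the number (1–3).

1

Key decimal bytes [226, 121, 39, 102] = e2 79 27 66 is 4 bytes ≤ B = 7; zero-pad to 7 bytes: K' = e2 79 27 66 00 00 00.
K' ⊕ ipad = d4 4f 11 50 36 36 36; K' ⊕ opad = be 25 7b 3a 5c 5c 5c.
m1: inner = H(d4 4f 11 50 36 36 36 39 49 d8) = 9a e6; tag = H(be 25 7b 3a 5c 5c 5c 9a e6) = d755 ← matches
m2: inner = H(d4 4f 11 50 36 36 36 4e 59 4f) = aa 72; tag = H(be 25 7b 3a 5c 5c 5c aa 72) = 6365
m3: inner = H(d4 4f 11 50 36 36 36 71 6e 37) = bf 7d; tag = H(be 25 7b 3a 5c 5c 5c bf 7d) = 6e7a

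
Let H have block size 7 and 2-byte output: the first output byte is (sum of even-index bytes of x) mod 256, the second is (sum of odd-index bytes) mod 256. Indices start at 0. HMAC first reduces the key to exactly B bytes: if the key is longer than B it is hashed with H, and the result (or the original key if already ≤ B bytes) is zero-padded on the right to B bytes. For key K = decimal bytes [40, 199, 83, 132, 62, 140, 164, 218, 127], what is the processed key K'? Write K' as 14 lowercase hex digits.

|K| = 9 > B = 7, so first hash the key.
H(K): even-index sum = 476 mod 256 = 220; odd-index sum = 689 mod 256 = 177 → dc b1.
Zero-pad H(K) = dc b1 to 7 bytes: K' = dc b1 00 00 00 00 00.

dcb10000000000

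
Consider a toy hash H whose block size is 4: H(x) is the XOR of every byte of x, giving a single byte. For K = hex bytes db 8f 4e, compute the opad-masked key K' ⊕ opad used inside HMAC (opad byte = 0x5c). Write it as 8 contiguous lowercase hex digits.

Key hex bytes db 8f 4e is 3 bytes ≤ B = 4; zero-pad to 4 bytes: K' = db 8f 4e 00.
XOR each byte with 0x5c: db⊕5c=87, 8f⊕5c=d3, 4e⊕5c=12, 00⊕5c=5c.

87d3125c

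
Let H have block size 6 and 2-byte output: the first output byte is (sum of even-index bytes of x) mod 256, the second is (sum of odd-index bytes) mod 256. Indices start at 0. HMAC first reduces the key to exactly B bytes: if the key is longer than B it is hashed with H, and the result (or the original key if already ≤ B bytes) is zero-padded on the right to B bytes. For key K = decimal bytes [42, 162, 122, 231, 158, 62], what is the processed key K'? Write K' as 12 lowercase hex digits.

Key decimal bytes [42, 162, 122, 231, 158, 62] = 2a a2 7a e7 9e 3e is exactly B = 6 bytes: K' = 2a a2 7a e7 9e 3e.

2aa27ae79e3e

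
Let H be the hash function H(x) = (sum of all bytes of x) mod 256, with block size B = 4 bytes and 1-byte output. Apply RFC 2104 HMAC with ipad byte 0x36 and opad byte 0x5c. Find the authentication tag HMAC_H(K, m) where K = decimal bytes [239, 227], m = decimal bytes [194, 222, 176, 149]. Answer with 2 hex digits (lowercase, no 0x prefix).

29

Key decimal bytes [239, 227] = ef e3 is 2 bytes ≤ B = 4; zero-pad to 4 bytes: K' = ef e3 00 00.
K' ⊕ ipad = d9 d5 36 36.  K' ⊕ opad = b3 bf 5c 5c.
Inner input = (K'⊕ipad) ∥ m = d9 d5 36 36 ∥ c2 de b0 95.
Inner hash: sum = 217+213+54+54+194+222+176+149 = 1279; mod 256 = 255 → ff.
Outer input = (K'⊕opad) ∥ inner = b3 bf 5c 5c ∥ ff.
Outer hash (tag): sum = 179+191+92+92+255 = 809; mod 256 = 41 → 29.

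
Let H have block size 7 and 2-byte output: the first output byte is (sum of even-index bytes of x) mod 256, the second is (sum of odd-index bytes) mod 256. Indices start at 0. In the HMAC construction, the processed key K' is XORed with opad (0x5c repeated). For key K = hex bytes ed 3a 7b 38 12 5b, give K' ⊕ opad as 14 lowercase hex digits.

Key hex bytes ed 3a 7b 38 12 5b is 6 bytes ≤ B = 7; zero-pad to 7 bytes: K' = ed 3a 7b 38 12 5b 00.
XOR each byte with 0x5c: ed⊕5c=b1, 3a⊕5c=66, 7b⊕5c=27, 38⊕5c=64, 12⊕5c=4e, 5b⊕5c=07, 00⊕5c=5c.

b16627644e075c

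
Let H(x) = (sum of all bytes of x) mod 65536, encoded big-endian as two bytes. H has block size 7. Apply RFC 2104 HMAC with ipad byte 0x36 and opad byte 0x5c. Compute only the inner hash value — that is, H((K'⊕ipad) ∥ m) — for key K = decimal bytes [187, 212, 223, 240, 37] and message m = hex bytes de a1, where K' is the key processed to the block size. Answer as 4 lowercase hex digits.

051c

Key decimal bytes [187, 212, 223, 240, 37] = bb d4 df f0 25 is 5 bytes ≤ B = 7; zero-pad to 7 bytes: K' = bb d4 df f0 25 00 00.
K' ⊕ ipad = 8d e2 e9 c6 13 36 36.
Inner input = 8d e2 e9 c6 13 36 36 ∥ de a1.
Inner hash: sum = 141+226+233+198+19+54+54+222+161 = 1308 → 05 1c.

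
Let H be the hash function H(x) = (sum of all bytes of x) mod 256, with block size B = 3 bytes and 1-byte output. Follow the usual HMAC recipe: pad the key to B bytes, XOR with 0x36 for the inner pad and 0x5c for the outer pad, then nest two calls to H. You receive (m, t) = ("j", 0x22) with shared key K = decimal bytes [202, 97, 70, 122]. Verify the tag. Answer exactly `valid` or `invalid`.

Key decimal bytes [202, 97, 70, 122] = ca 61 46 7a is 4 bytes > B = 3, so hash it first: H(key) = eb, then zero-pad to 3 bytes: K' = eb 00 00.
K' ⊕ ipad = dd 36 36; K' ⊕ opad = b7 5c 5c.
Inner hash: sum = 221+54+54+106 = 435; mod 256 = 179 → b3.
Outer hash (recomputed tag): sum = 183+92+92+179 = 546; mod 256 = 34 → 22.
Recomputed tag = 22; claimed = 22 → match.

valid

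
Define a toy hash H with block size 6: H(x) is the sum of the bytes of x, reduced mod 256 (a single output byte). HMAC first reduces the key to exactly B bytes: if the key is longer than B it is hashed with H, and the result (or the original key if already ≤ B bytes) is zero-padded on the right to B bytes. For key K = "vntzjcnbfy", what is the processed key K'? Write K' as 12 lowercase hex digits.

4e0000000000

|K| = 10 > B = 6, so first hash the key.
H(K): sum = 118+110+116+122+106+99+110+98+102+121 = 1102; mod 256 = 78 → 4e.
Zero-pad H(K) = 4e to 6 bytes: K' = 4e 00 00 00 00 00.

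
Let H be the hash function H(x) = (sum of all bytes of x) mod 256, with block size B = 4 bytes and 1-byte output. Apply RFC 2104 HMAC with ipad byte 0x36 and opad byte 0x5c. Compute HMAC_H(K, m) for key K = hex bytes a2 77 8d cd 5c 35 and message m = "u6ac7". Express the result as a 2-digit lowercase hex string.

Key hex bytes a2 77 8d cd 5c 35 is 6 bytes > B = 4, so hash it first: H(key) = 04, then zero-pad to 4 bytes: K' = 04 00 00 00.
K' ⊕ ipad = 32 36 36 36.  K' ⊕ opad = 58 5c 5c 5c.
Inner input = (K'⊕ipad) ∥ m = 32 36 36 36 ∥ 75 36 61 63 37.
Inner hash: sum = 50+54+54+54+117+54+97+99+55 = 634; mod 256 = 122 → 7a.
Outer input = (K'⊕opad) ∥ inner = 58 5c 5c 5c ∥ 7a.
Outer hash (tag): sum = 88+92+92+92+122 = 486; mod 256 = 230 → e6.

e6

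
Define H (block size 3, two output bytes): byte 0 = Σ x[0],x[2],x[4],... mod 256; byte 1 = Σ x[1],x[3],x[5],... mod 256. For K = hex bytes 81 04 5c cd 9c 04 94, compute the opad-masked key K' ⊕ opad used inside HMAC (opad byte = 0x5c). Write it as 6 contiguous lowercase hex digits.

51895c

Key hex bytes 81 04 5c cd 9c 04 94 is 7 bytes > B = 3, so hash it first: H(key) = 0d d5, then zero-pad to 3 bytes: K' = 0d d5 00.
XOR each byte with 0x5c: 0d⊕5c=51, d5⊕5c=89, 00⊕5c=5c.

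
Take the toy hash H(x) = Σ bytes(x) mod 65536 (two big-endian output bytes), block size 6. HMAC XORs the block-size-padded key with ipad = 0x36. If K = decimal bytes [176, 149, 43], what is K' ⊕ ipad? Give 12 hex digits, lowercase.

Key decimal bytes [176, 149, 43] = b0 95 2b is 3 bytes ≤ B = 6; zero-pad to 6 bytes: K' = b0 95 2b 00 00 00.
XOR each byte with 0x36: b0⊕36=86, 95⊕36=a3, 2b⊕36=1d, 00⊕36=36, 00⊕36=36, 00⊕36=36.

86a31d363636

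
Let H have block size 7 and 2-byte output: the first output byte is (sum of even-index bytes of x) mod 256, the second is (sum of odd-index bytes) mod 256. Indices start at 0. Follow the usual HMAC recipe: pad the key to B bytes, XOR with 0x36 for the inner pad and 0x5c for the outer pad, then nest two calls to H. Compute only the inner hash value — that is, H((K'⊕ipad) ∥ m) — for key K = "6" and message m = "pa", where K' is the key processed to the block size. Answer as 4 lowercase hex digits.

0312

Key "6" = 36 is 1 byte ≤ B = 7; zero-pad to 7 bytes: K' = 36 00 00 00 00 00 00.
K' ⊕ ipad = 00 36 36 36 36 36 36.
Inner input = 00 36 36 36 36 36 36 ∥ 70 61.
Inner hash: even-index sum = 259 mod 256 = 3; odd-index sum = 274 mod 256 = 18 → 03 12.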